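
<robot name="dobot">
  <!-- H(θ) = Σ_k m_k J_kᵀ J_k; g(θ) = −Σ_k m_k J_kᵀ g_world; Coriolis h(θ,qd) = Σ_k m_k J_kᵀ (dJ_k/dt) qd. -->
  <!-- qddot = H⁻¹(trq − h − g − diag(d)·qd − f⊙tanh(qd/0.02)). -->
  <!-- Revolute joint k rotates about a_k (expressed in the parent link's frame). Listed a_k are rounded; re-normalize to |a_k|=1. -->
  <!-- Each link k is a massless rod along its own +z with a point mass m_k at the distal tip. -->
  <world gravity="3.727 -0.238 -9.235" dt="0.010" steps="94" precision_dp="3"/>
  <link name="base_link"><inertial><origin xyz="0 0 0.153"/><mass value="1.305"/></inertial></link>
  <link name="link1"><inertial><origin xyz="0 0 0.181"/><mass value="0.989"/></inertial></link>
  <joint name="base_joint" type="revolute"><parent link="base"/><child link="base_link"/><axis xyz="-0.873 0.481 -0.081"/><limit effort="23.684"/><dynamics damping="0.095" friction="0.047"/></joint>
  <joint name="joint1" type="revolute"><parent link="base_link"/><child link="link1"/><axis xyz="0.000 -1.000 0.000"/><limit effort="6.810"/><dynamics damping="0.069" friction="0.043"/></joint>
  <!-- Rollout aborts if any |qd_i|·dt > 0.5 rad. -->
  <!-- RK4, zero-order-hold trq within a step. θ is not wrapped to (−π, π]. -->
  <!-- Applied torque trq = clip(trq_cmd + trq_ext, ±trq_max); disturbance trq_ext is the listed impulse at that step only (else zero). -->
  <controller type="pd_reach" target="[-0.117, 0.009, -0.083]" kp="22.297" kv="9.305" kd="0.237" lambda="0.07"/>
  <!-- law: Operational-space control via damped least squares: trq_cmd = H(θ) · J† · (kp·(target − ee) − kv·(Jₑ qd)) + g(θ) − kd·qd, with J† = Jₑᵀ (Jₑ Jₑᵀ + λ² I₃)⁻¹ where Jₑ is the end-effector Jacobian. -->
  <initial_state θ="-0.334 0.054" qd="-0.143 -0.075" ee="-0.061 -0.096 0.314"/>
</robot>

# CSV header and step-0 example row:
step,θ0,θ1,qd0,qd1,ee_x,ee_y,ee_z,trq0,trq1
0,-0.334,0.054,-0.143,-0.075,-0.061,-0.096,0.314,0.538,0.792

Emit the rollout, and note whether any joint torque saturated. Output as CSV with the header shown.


step,θ0,θ1,qd0,qd1,ee_x,ee_y,ee_z,trq0,trq1
1,-0.335,0.054,-0.132,0.083,-0.061,-0.097,0.314,0.572,0.714
2,-0.337,0.055,-0.127,0.199,-0.062,-0.097,0.313,0.604,0.655
3,-0.338,0.058,-0.126,0.294,-0.062,-0.097,0.313,0.636,0.605
4,-0.339,0.061,-0.126,0.371,-0.063,-0.098,0.313,0.666,0.562
5,-0.340,0.065,-0.128,0.434,-0.064,-0.098,0.313,0.695,0.525
6,-0.342,0.070,-0.130,0.487,-0.065,-0.098,0.312,0.723,0.493
7,-0.343,0.075,-0.133,0.531,-0.066,-0.099,0.312,0.750,0.464
8,-0.344,0.080,-0.136,0.568,-0.067,-0.099,0.312,0.776,0.438
9,-0.346,0.086,-0.139,0.600,-0.068,-0.099,0.311,0.800,0.415
10,-0.347,0.092,-0.143,0.627,-0.070,-0.100,0.311,0.824,0.393
11,-0.349,0.099,-0.146,0.651,-0.071,-0.100,0.310,0.847,0.373
12,-0.350,0.105,-0.149,0.672,-0.072,-0.101,0.310,0.870,0.354
13,-0.352,0.112,-0.151,0.691,-0.074,-0.101,0.309,0.891,0.336
14,-0.353,0.119,-0.154,0.707,-0.075,-0.101,0.309,0.912,0.319
15,-0.355,0.126,-0.156,0.723,-0.077,-0.102,0.308,0.933,0.302
16,-0.356,0.134,-0.158,0.738,-0.078,-0.102,0.307,0.953,0.286
17,-0.358,0.141,-0.159,0.751,-0.080,-0.102,0.307,0.972,0.270
18,-0.359,0.149,-0.161,0.764,-0.081,-0.103,0.306,0.991,0.254
19,-0.361,0.156,-0.162,0.776,-0.083,-0.103,0.306,1.009,0.239
20,-0.363,0.164,-0.163,0.788,-0.084,-0.104,0.305,1.028,0.223
21,-0.364,0.172,-0.164,0.800,-0.086,-0.104,0.304,1.046,0.208
22,-0.366,0.180,-0.164,0.811,-0.087,-0.104,0.304,1.063,0.193
23,-0.368,0.188,-0.164,0.822,-0.089,-0.105,0.303,1.081,0.177
24,-0.369,0.197,-0.165,0.833,-0.091,-0.105,0.302,1.098,0.162
25,-0.371,0.205,-0.165,0.844,-0.092,-0.105,0.301,1.115,0.147
26,-0.373,0.214,-0.164,0.854,-0.094,-0.106,0.301,1.131,0.131
27,-0.374,0.222,-0.164,0.865,-0.096,-0.106,0.300,1.148,0.116
28,-0.376,0.231,-0.164,0.875,-0.097,-0.106,0.299,1.164,0.100
29,-0.377,0.240,-0.163,0.886,-0.099,-0.107,0.298,1.180,0.085
30,-0.379,0.249,-0.163,0.896,-0.101,-0.107,0.297,1.196,0.069
31,-0.381,0.258,-0.162,0.906,-0.102,-0.107,0.296,1.212,0.053
32,-0.382,0.267,-0.162,0.917,-0.104,-0.108,0.295,1.228,0.037
33,-0.384,0.276,-0.161,0.927,-0.106,-0.108,0.294,1.244,0.021
34,-0.386,0.285,-0.160,0.937,-0.107,-0.108,0.293,1.259,0.005
35,-0.387,0.295,-0.159,0.948,-0.109,-0.108,0.292,1.274,-0.012
36,-0.389,0.304,-0.158,0.958,-0.111,-0.109,0.291,1.290,-0.028
37,-0.390,0.314,-0.158,0.968,-0.113,-0.109,0.290,1.305,-0.045
38,-0.392,0.323,-0.157,0.978,-0.114,-0.109,0.289,1.320,-0.061
39,-0.393,0.333,-0.156,0.988,-0.116,-0.109,0.288,1.335,-0.078
40,-0.395,0.343,-0.155,0.999,-0.118,-0.110,0.287,1.350,-0.095
41,-0.397,0.353,-0.154,1.009,-0.120,-0.110,0.286,1.365,-0.112
42,-0.398,0.363,-0.152,1.019,-0.121,-0.110,0.285,1.379,-0.129
43,-0.400,0.374,-0.151,1.029,-0.123,-0.110,0.284,1.394,-0.147
44,-0.401,0.384,-0.150,1.039,-0.125,-0.110,0.282,1.408,-0.164
45,-0.403,0.394,-0.149,1.049,-0.127,-0.110,0.281,1.422,-0.182
46,-0.404,0.405,-0.148,1.059,-0.129,-0.110,0.280,1.437,-0.199
47,-0.406,0.416,-0.147,1.069,-0.130,-0.111,0.279,1.451,-0.217
48,-0.407,0.426,-0.146,1.079,-0.132,-0.111,0.277,1.465,-0.235
49,-0.408,0.437,-0.145,1.089,-0.134,-0.111,0.276,1.479,-0.253
50,-0.410,0.448,-0.144,1.098,-0.136,-0.111,0.275,1.492,-0.271
51,-0.411,0.459,-0.143,1.108,-0.137,-0.111,0.273,1.506,-0.289
52,-0.413,0.470,-0.142,1.118,-0.139,-0.111,0.272,1.519,-0.307
53,-0.414,0.481,-0.141,1.127,-0.141,-0.111,0.270,1.533,-0.325
54,-0.416,0.493,-0.140,1.136,-0.143,-0.111,0.269,1.546,-0.343
55,-0.417,0.504,-0.139,1.146,-0.144,-0.111,0.267,1.559,-0.362
56,-0.418,0.516,-0.138,1.155,-0.146,-0.111,0.266,1.572,-0.380
57,-0.420,0.527,-0.137,1.164,-0.148,-0.111,0.264,1.585,-0.399
58,-0.421,0.539,-0.136,1.173,-0.150,-0.111,0.263,1.598,-0.417
59,-0.422,0.551,-0.135,1.182,-0.151,-0.111,0.261,1.610,-0.436
60,-0.424,0.563,-0.134,1.191,-0.153,-0.111,0.260,1.623,-0.455
61,-0.425,0.574,-0.133,1.199,-0.155,-0.110,0.258,1.635,-0.474
62,-0.426,0.587,-0.132,1.208,-0.157,-0.110,0.256,1.647,-0.492
63,-0.428,0.599,-0.131,1.216,-0.158,-0.110,0.254,1.659,-0.511
64,-0.429,0.611,-0.131,1.225,-0.160,-0.110,0.253,1.671,-0.530
65,-0.430,0.623,-0.130,1.233,-0.162,-0.110,0.251,1.683,-0.549
66,-0.432,0.635,-0.129,1.241,-0.163,-0.110,0.249,1.694,-0.568
67,-0.433,0.648,-0.128,1.248,-0.165,-0.109,0.247,1.705,-0.586
68,-0.434,0.660,-0.128,1.256,-0.167,-0.109,0.245,1.716,-0.605
69,-0.436,0.673,-0.127,1.263,-0.168,-0.109,0.244,1.727,-0.624
70,-0.437,0.686,-0.126,1.270,-0.170,-0.109,0.242,1.738,-0.643
71,-0.438,0.698,-0.126,1.277,-0.171,-0.108,0.240,1.749,-0.662
72,-0.439,0.711,-0.125,1.284,-0.173,-0.108,0.238,1.759,-0.680
73,-0.441,0.724,-0.125,1.291,-0.174,-0.108,0.236,1.769,-0.699
74,-0.442,0.737,-0.124,1.297,-0.176,-0.108,0.234,1.779,-0.718
75,-0.443,0.750,-0.124,1.303,-0.177,-0.107,0.232,1.789,-0.736
76,-0.444,0.763,-0.123,1.309,-0.179,-0.107,0.230,1.799,-0.755
77,-0.445,0.776,-0.123,1.315,-0.180,-0.106,0.228,1.808,-0.773
78,-0.447,0.789,-0.123,1.320,-0.182,-0.106,0.226,1.817,-0.792
79,-0.448,0.803,-0.123,1.326,-0.183,-0.106,0.223,1.826,-0.810
80,-0.449,0.816,-0.122,1.331,-0.185,-0.105,0.221,1.835,-0.828
81,-0.450,0.829,-0.122,1.335,-0.186,-0.105,0.219,1.843,-0.846
82,-0.452,0.843,-0.122,1.340,-0.187,-0.104,0.217,1.852,-0.864
83,-0.453,0.856,-0.122,1.344,-0.189,-0.104,0.215,1.860,-0.882
84,-0.454,0.869,-0.122,1.348,-0.190,-0.103,0.212,1.868,-0.899
85,-0.455,0.883,-0.122,1.352,-0.191,-0.103,0.210,1.875,-0.917
86,-0.457,0.896,-0.122,1.355,-0.192,-0.102,0.208,1.883,-0.934
87,-0.458,0.910,-0.123,1.358,-0.194,-0.102,0.206,1.890,-0.951
88,-0.459,0.924,-0.123,1.361,-0.195,-0.101,0.203,1.897,-0.968
89,-0.460,0.937,-0.123,1.364,-0.196,-0.101,0.201,1.904,-0.985
90,-0.461,0.951,-0.124,1.366,-0.197,-0.100,0.199,1.910,-1.002
91,-0.463,0.965,-0.124,1.368,-0.198,-0.100,0.196,1.916,-1.018
92,-0.464,0.978,-0.124,1.370,-0.199,-0.099,0.194,1.922,-1.034
93,-0.465,0.992,-0.125,1.371,-0.200,-0.098,0.192,1.928,-1.050
94,-0.466,1.006,-0.126,1.372,-0.201,-0.098,0.189,,
# any joint saturated: no


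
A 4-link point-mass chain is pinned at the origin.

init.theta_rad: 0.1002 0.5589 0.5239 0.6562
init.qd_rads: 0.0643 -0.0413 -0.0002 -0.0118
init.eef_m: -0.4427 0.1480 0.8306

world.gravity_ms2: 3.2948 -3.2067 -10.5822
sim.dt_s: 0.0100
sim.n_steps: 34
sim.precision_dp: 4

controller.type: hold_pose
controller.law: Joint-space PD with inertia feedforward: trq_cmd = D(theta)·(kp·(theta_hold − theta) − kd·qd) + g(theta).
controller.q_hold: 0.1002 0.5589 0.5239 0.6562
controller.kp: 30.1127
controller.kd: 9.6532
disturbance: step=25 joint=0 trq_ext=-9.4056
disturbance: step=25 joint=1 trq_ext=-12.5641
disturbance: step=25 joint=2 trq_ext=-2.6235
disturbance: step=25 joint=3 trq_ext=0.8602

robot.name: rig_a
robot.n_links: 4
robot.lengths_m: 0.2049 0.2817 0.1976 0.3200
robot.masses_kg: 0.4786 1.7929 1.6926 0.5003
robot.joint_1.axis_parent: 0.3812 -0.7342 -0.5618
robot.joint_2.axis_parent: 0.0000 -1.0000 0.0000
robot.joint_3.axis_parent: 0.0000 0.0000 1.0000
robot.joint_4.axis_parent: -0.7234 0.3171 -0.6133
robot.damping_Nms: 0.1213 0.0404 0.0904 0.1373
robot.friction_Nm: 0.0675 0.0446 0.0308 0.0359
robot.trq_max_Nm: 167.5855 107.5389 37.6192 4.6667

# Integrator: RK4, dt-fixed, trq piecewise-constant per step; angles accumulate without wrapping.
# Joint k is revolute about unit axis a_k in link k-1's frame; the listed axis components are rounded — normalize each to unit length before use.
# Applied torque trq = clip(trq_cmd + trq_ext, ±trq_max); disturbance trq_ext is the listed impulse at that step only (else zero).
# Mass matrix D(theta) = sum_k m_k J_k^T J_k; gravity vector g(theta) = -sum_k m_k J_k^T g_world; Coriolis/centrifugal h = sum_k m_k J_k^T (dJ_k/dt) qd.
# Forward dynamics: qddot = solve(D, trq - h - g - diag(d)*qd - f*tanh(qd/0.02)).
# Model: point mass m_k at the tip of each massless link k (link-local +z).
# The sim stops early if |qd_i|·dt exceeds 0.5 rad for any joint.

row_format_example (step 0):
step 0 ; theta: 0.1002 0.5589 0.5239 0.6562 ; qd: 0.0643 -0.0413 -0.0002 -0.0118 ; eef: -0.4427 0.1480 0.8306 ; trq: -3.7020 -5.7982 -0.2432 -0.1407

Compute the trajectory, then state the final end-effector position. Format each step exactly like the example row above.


step 1 ; theta: 0.1007 0.5586 0.5238 0.6561 ; qd: 0.0449 -0.0235 -0.0098 -0.0092 ; eef: -0.4427 0.1479 0.8306 ; trq: -3.6843 -5.7908 -0.2438 -0.1434
step 2 ; theta: 0.1011 0.5584 0.5237 0.6560 ; qd: 0.0301 -0.0110 -0.0080 -0.0068 ; eef: -0.4428 0.1479 0.8305 ; trq: -3.6677 -5.7838 -0.2449 -0.1455
step 3 ; theta: 0.1014 0.5584 0.5236 0.6559 ; qd: 0.0196 -0.0028 -0.0046 -0.0048 ; eef: -0.4429 0.1479 0.8305 ; trq: -3.6526 -5.7763 -0.2456 -0.1472
step 4 ; theta: 0.1015 0.5584 0.5236 0.6559 ; qd: 0.0128 0.0018 -0.0015 -0.0031 ; eef: -0.4430 0.1478 0.8305 ; trq: -3.6393 -5.7682 -0.2459 -0.1484
step 5 ; theta: 0.1016 0.5584 0.5236 0.6559 ; qd: 0.0088 0.0039 0.0008 -0.0018 ; eef: -0.4431 0.1478 0.8304 ; trq: -3.6279 -5.7600 -0.2458 -0.1494
step 6 ; theta: 0.1017 0.5584 0.5235 0.6559 ; qd: 0.0064 0.0045 0.0025 -0.0009 ; eef: -0.4432 0.1478 0.8304 ; trq: -3.6180 -5.7521 -0.2455 -0.1501
step 7 ; theta: 0.1017 0.5585 0.5235 0.6558 ; qd: 0.0050 0.0043 0.0037 -0.0002 ; eef: -0.4432 0.1478 0.8304 ; trq: -3.6091 -5.7444 -0.2452 -0.1506
step 8 ; theta: 0.1018 0.5585 0.5235 0.6558 ; qd: 0.0040 0.0038 0.0046 0.0003 ; eef: -0.4433 0.1478 0.8303 ; trq: -3.6011 -5.7372 -0.2448 -0.1511
step 9 ; theta: 0.1018 0.5586 0.5235 0.6558 ; qd: 0.0034 0.0032 0.0051 0.0007 ; eef: -0.4433 0.1478 0.8303 ; trq: -3.5937 -5.7304 -0.2443 -0.1514
step 10 ; theta: 0.1018 0.5586 0.5235 0.6558 ; qd: 0.0029 0.0025 0.0053 0.0009 ; eef: -0.4433 0.1478 0.8303 ; trq: -3.5870 -5.7241 -0.2439 -0.1518
step 11 ; theta: 0.1018 0.5587 0.5235 0.6558 ; qd: 0.0025 0.0019 0.0054 0.0010 ; eef: -0.4434 0.1478 0.8303 ; trq: -3.5807 -5.7181 -0.2435 -0.1520
step 12 ; theta: 0.1018 0.5587 0.5235 0.6558 ; qd: 0.0021 0.0013 0.0054 0.0011 ; eef: -0.4434 0.1478 0.8303 ; trq: -3.5749 -5.7125 -0.2431 -0.1523
step 13 ; theta: 0.1018 0.5587 0.5235 0.6558 ; qd: 0.0018 0.0008 0.0054 0.0011 ; eef: -0.4434 0.1478 0.8302 ; trq: -3.5695 -5.7073 -0.2428 -0.1525
step 14 ; theta: 0.1019 0.5588 0.5235 0.6558 ; qd: 0.0015 0.0004 0.0053 0.0012 ; eef: -0.4434 0.1478 0.8302 ; trq: -3.5645 -5.7024 -0.2424 -0.1527
step 15 ; theta: 0.1019 0.5588 0.5235 0.6558 ; qd: 0.0012 -0.0001 0.0053 0.0012 ; eef: -0.4434 0.1478 0.8302 ; trq: -3.5598 -5.6979 -0.2421 -0.1529
step 16 ; theta: 0.1019 0.5588 0.5235 0.6558 ; qd: 0.0010 -0.0004 0.0052 0.0012 ; eef: -0.4435 0.1478 0.8302 ; trq: -3.5555 -5.6936 -0.2418 -0.1531
step 17 ; theta: 0.1018 0.5588 0.5235 0.6558 ; qd: 0.0008 -0.0008 0.0052 0.0012 ; eef: -0.4435 0.1478 0.8302 ; trq: -3.5514 -5.6897 -0.2416 -0.1533
step 18 ; theta: 0.1018 0.5588 0.5235 0.6558 ; qd: 0.0006 -0.0011 0.0052 0.0012 ; eef: -0.4435 0.1478 0.8302 ; trq: -3.5477 -5.6859 -0.2413 -0.1534
step 19 ; theta: 0.1018 0.5588 0.5235 0.6558 ; qd: 0.0004 -0.0013 0.0051 0.0012 ; eef: -0.4435 0.1478 0.8302 ; trq: -3.5442 -5.6825 -0.2411 -0.1536
step 20 ; theta: 0.1018 0.5588 0.5235 0.6558 ; qd: 0.0003 -0.0016 0.0051 0.0013 ; eef: -0.4434 0.1478 0.8302 ; trq: -3.5409 -5.6792 -0.2408 -0.1537
step 21 ; theta: 0.1018 0.5588 0.5235 0.6559 ; qd: 0.0001 -0.0018 0.0051 0.0013 ; eef: -0.4434 0.1478 0.8302 ; trq: -3.5379 -5.6762 -0.2406 -0.1538
step 22 ; theta: 0.1018 0.5588 0.5235 0.6559 ; qd: 0.0000 -0.0020 0.0051 0.0013 ; eef: -0.4434 0.1478 0.8302 ; trq: -3.5351 -5.6734 -0.2405 -0.1540
step 23 ; theta: 0.1018 0.5588 0.5235 0.6559 ; qd: -0.0001 -0.0021 0.0050 0.0013 ; eef: -0.4434 0.1478 0.8302 ; trq: -3.5325 -5.6707 -0.2403 -0.1541
step 24 ; theta: 0.1018 0.5588 0.5235 0.6559 ; qd: -0.0002 -0.0023 0.0050 0.0013 ; eef: -0.4434 0.1478 0.8302 ; trq: -3.5300 -5.6683 -0.2401 -0.1542
step 25 ; theta: 0.1018 0.5588 0.5235 0.6559 ; qd: -0.0002 -0.0024 0.0050 0.0013 ; eef: -0.4434 0.1478 0.8302 ; trq: -12.9333 -18.2300 -2.8635 0.7059
step 26 ; theta: 0.1018 0.5587 0.5135 0.6559 ; qd: 0.0191 -0.0326 -1.9365 0.0224 ; eef: -0.4421 0.1476 0.8312 ; trq: -2.5969 -4.4239 0.0093 -0.2375
step 27 ; theta: 0.1021 0.5581 0.4965 0.6563 ; qd: 0.0423 -0.0718 -1.4772 0.0493 ; eef: -0.4398 0.1471 0.8329 ; trq: -2.6421 -4.4876 -0.0196 -0.2299
step 28 ; theta: 0.1026 0.5573 0.4836 0.6569 ; qd: 0.0529 -0.0930 -1.1219 0.0575 ; eef: -0.4378 0.1467 0.8343 ; trq: -2.6847 -4.5463 -0.0439 -0.2215
step 29 ; theta: 0.1032 0.5563 0.4738 0.6574 ; qd: 0.0552 -0.1020 -0.8455 0.0552 ; eef: -0.4362 0.1464 0.8354 ; trq: -2.7252 -4.6013 -0.0646 -0.2130
step 30 ; theta: 0.1037 0.5553 0.4664 0.6579 ; qd: 0.0519 -0.1024 -0.6299 0.0468 ; eef: -0.4348 0.1462 0.8364 ; trq: -2.7638 -4.6534 -0.0823 -0.2047
step 31 ; theta: 0.1042 0.5543 0.4610 0.6584 ; qd: 0.0449 -0.0968 -0.4611 0.0354 ; eef: -0.4337 0.1460 0.8371 ; trq: -2.8006 -4.7032 -0.0977 -0.1970
step 32 ; theta: 0.1046 0.5534 0.4571 0.6587 ; qd: 0.0357 -0.0875 -0.3283 0.0234 ; eef: -0.4328 0.1458 0.8378 ; trq: -2.8357 -4.7511 -0.1112 -0.1900
step 33 ; theta: 0.1049 0.5525 0.4543 0.6588 ; qd: 0.0260 -0.0764 -0.2222 0.0134 ; eef: -0.4321 0.1457 0.8383 ; trq: -2.8695 -4.7975 -0.1231 -0.1842
step 34 ; theta: 0.1051 0.5518 0.4525 0.6589 ; qd: 0.0171 -0.0653 -0.1355 0.0069 ; eef: -0.4315 0.1456 0.8387
final eef position (m): -0.4315 0.1456 0.8387


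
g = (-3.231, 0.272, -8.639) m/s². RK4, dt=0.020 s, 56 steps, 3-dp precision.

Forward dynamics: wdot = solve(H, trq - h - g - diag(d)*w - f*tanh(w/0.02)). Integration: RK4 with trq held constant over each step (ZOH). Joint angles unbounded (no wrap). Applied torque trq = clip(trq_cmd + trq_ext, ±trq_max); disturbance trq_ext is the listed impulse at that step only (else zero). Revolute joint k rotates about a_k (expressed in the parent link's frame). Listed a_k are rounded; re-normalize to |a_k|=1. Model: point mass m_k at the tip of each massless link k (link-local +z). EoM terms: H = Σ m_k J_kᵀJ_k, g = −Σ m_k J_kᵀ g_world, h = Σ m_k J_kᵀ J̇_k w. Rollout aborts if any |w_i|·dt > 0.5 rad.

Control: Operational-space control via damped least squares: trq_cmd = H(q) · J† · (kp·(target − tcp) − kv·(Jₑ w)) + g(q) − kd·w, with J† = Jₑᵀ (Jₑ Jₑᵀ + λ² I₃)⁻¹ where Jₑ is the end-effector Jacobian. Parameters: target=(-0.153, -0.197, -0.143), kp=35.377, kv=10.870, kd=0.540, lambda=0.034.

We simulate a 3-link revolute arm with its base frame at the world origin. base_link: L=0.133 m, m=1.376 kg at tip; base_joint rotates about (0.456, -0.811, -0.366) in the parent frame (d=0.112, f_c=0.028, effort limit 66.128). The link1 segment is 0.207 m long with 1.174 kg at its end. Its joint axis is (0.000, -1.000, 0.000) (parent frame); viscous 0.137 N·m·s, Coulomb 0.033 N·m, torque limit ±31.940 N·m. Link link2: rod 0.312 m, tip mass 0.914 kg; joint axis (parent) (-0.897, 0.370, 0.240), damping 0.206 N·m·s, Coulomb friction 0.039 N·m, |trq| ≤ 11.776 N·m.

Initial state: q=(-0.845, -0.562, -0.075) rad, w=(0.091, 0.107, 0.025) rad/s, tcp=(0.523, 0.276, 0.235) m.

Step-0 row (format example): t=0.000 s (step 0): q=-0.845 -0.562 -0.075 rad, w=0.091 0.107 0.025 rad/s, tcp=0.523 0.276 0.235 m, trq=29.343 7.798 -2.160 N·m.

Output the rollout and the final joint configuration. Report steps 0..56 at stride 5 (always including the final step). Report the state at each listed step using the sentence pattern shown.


t=0.100 s (step 5): q=-0.272 -0.973 0.442 rad, w=6.669 -4.850 4.146 rad/s, tcp=0.483 0.207 0.252 m, trq=2.634 2.386 -0.328 N·m.
t=0.200 s (step 10): q=0.348 -1.445 0.714 rad, w=5.958 -4.767 1.700 rad/s, tcp=0.412 0.102 0.277 m, trq=-1.070 1.155 0.340 N·m.
t=0.300 s (step 15): q=0.950 -1.938 0.803 rad, w=6.212 -5.096 0.096 rad/s, tcp=0.341 0.028 0.276 m, trq=-1.732 0.968 0.289 N·m.
t=0.400 s (step 20): q=1.610 -2.464 0.734 rad, w=7.000 -5.395 -1.495 rad/s, tcp=0.283 -0.011 0.271 m, trq=-1.329 -0.060 0.427 N·m.
t=0.500 s (step 25): q=2.188 -2.890 0.582 rad, w=2.300 -1.366 -0.300 rad/s, tcp=0.249 -0.018 0.283 m, trq=-0.658 4.074 -0.662 N·m.
t=0.600 s (step 30): q=2.231 -2.857 0.595 rad, w=0.512 0.435 -0.234 rad/s, tcp=0.229 -0.038 0.297 m, trq=0.258 0.675 0.202 N·m.
t=0.700 s (step 35): q=2.351 -2.863 0.544 rad, w=1.460 -0.229 -0.563 rad/s, tcp=0.208 -0.073 0.309 m, trq=-0.289 0.224 0.267 N·m.
t=0.800 s (step 40): q=2.495 -2.879 0.491 rad, w=1.471 -0.117 -0.547 rad/s, tcp=0.179 -0.109 0.318 m, trq=-0.471 -0.536 0.272 N·m.
t=0.900 s (step 45): q=2.652 -2.893 0.432 rad, w=1.664 -0.147 -0.621 rad/s, tcp=0.144 -0.149 0.321 m, trq=-0.735 -1.462 0.356 N·m.
t=1.000 s (step 50): q=2.827 -2.909 0.367 rad, w=1.825 -0.158 -0.661 rad/s, tcp=0.103 -0.191 0.317 m, trq=-1.013 -2.457 0.431 N·m.
t=1.100 s (step 55): q=3.017 -2.925 0.300 rad, w=1.953 -0.158 -0.672 rad/s, tcp=0.056 -0.231 0.303 m, trq=-1.299 -3.502 0.502 N·m.
t=1.120 s (step 56): q=3.056 -2.928 0.286 rad, w=1.974 -0.156 -0.669 rad/s, tcp=0.046 -0.239 0.299 m.
final q (rad): 3.056 -2.928 0.286


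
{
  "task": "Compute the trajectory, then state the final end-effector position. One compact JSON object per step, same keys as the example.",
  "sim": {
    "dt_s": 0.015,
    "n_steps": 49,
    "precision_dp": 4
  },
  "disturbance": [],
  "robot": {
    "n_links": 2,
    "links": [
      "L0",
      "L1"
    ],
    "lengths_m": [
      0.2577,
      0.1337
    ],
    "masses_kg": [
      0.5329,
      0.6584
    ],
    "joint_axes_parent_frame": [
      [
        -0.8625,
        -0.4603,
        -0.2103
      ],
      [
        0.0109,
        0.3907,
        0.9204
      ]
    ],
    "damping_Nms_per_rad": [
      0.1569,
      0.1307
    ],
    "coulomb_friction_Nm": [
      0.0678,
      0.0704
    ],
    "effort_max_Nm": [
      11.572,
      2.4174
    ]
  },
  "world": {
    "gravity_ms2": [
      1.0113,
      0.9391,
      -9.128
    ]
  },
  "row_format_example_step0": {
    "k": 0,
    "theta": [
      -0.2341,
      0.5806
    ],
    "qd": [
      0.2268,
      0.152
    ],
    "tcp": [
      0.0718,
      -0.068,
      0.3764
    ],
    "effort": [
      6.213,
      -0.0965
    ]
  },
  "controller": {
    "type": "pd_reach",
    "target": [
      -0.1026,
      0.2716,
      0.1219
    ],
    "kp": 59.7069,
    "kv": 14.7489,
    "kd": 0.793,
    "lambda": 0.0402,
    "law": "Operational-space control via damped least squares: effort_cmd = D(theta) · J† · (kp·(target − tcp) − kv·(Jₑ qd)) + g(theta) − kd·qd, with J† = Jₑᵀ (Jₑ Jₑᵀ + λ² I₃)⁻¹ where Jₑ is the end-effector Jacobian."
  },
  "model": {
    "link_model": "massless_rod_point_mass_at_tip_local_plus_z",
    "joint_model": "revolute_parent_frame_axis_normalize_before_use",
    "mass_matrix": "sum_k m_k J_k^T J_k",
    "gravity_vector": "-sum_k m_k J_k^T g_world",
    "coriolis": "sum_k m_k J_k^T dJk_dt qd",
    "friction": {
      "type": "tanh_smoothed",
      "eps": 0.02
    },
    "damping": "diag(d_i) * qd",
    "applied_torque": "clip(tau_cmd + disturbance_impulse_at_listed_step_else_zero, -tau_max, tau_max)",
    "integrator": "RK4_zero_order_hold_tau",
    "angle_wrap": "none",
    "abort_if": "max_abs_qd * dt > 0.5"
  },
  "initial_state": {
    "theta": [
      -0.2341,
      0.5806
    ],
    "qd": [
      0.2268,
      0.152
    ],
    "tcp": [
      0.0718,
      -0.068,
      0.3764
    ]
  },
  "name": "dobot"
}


{"k":1,"theta":[-0.2259,0.5802],"qd":[0.8643,0.1894],"tcp":[0.0702,-0.0654,0.3772],"effort":[4.5059,-0.1306]}
{"k":2,"theta":[-0.2097,0.5784],"qd":[1.293,0.0286],"tcp":[0.0671,-0.0604,0.3786],"effort":[3.3131,-0.0055]}
{"k":3,"theta":[-0.1881,0.5798],"qd":[1.5814,0.1077],"tcp":[0.0631,-0.0536,0.3803],"effort":[2.4618,-0.0741]}
{"k":4,"theta":[-0.163,0.5797],"qd":[1.7723,0.2642],"tcp":[0.0585,-0.0457,0.3821],"effort":[1.8467,-0.2062]}
{"k":5,"theta":[-0.1355,0.5749],"qd":[1.8973,-0.3471],"tcp":[0.0532,-0.0371,0.3838],"effort":[1.3919,0.2821]}
{"k":6,"theta":[-0.1064,0.59],"qd":[1.9747,1.5516],"tcp":[0.0485,-0.0273,0.3851],"effort":[1.0363,-1.2573]}
{"k":7,"theta":[-0.0765,0.5512],"qd":[2.0059,-4.9768],"tcp":[0.0413,-0.0187,0.3868],"effort":[0.8033,2.4174]}
{"k":8,"theta":[-0.0465,0.6209],"qd":[1.9498,10.4818],"tcp":[0.0389,-0.0071,0.3869],"effort":[0.6771,-2.4174]}
{"k":9,"theta":[-0.0165,0.6061],"qd":[1.9957,-7.8241],"tcp":[0.0329,0.0023,0.3876],"effort":[0.5856,2.4174]}
{"k":10,"theta":[0.0124,0.6537],"qd":[1.8508,9.721],"tcp":[0.0299,0.0131,0.3872],"effort":[0.5553,-2.4174]}
{"k":11,"theta":[0.0415,0.6319],"qd":[1.9574,-8.0824],"tcp":[0.0238,0.0221,0.3874],"effort":[0.4004,2.4174]}
{"k":12,"theta":[0.0695,0.6778],"qd":[1.7695,9.6748],"tcp":[0.021,0.0325,0.3865],"effort":[0.3895,-2.4174]}
{"k":13,"theta":[0.0977,0.6554],"qd":[1.9213,-8.0974],"tcp":[0.0152,0.0412,0.3861],"effort":[0.1973,2.4174]}
{"k":14,"theta":[0.1248,0.7018],"qd":[1.6905,9.7192],"tcp":[0.0127,0.0514,0.3846],"effort":[0.21,-2.4174]}
{"k":15,"theta":[0.1523,0.6796],"qd":[1.8856,-8.0855],"tcp":[0.0072,0.0598,0.3837],"effort":[-0.0112,2.4174]}
{"k":16,"theta":[0.1783,0.7268],"qd":[1.6087,9.7834],"tcp":[0.005,0.0696,0.3817],"effort":[0.0313,-2.4174]}
{"k":17,"theta":[0.205,0.7048],"qd":[1.8483,-8.0723],"tcp":[-0.0002,0.0778,0.3803],"effort":[-0.2157,2.4174]}
{"k":18,"theta":[0.2301,0.7531],"qd":[1.5218,9.8602],"tcp":[-0.0021,0.0873,0.3778],"effort":[-0.1389,-2.4174]}
{"k":19,"theta":[0.2559,0.7314],"qd":[1.8085,-8.0614],"tcp":[-0.007,0.0951,0.376],"effort":[-0.4109,2.4174]}
{"k":20,"theta":[0.2799,0.7809],"qd":[1.4292,9.9499],"tcp":[-0.0086,0.1042,0.3731],"effort":[-0.2964,-2.4174]}
{"k":21,"theta":[0.3049,0.7593],"qd":[1.766,-8.0541],"tcp":[-0.0132,0.1117,0.371],"effort":[-0.5937,2.4174]}
{"k":22,"theta":[0.3277,0.8102],"qd":[1.3306,10.0537],"tcp":[-0.0144,0.1204,0.3677],"effort":[-0.4387,-2.4174]}
{"k":23,"theta":[0.3517,0.7887],"qd":[1.7214,-8.0514],"tcp":[-0.0187,0.1275,0.3653],"effort":[-0.7622,2.4174]}
{"k":24,"theta":[0.3733,0.8412],"qd":[1.226,10.1731],"tcp":[-0.0195,0.1357,0.3618],"effort":[-0.564,-2.4174]}
{"k":25,"theta":[0.3963,0.8197],"qd":[1.6751,-8.0544],"tcp":[-0.0235,0.1424,0.3592],"effort":[-0.9151,2.4174]}
{"k":26,"theta":[0.4167,0.8741],"qd":[1.1155,10.3097],"tcp":[-0.024,0.1502,0.3554],"effort":[-0.6709,-2.4174]}
{"k":27,"theta":[0.4386,0.8525],"qd":[1.6276,-8.064],"tcp":[-0.0278,0.1565,0.3526],"effort":[-1.051,2.4174]}
{"k":28,"theta":[0.4576,0.909],"qd":[0.999,10.4656],"tcp":[-0.0279,0.1638,0.3486],"effort":[-0.7582,-2.4174]}
{"k":29,"theta":[0.4785,0.8872],"qd":[1.5792,-8.081],"tcp":[-0.0314,0.1696,0.3458],"effort":[-1.1689,2.4174]}
{"k":30,"theta":[0.4961,0.9461],"qd":[0.8761,10.643],"tcp":[-0.0311,0.1764,0.3416],"effort":[-0.8244,-2.4174]}
{"k":31,"theta":[0.516,0.9238],"qd":[1.5302,-8.1053],"tcp":[-0.0344,0.1818,0.3388],"effort":[-1.2672,2.4174]}
{"k":32,"theta":[0.5321,0.9856],"qd":[0.7463,10.8447],"tcp":[-0.0338,0.1882,0.3346],"effort":[-0.868,-2.4174]}
{"k":33,"theta":[0.5508,0.9625],"qd":[1.4802,-8.1363],"tcp":[-0.0368,0.1931,0.3317],"effort":[-1.3439,2.4174]}
{"k":34,"theta":[0.5653,1.0276],"qd":[0.6086,11.0737],"tcp":[-0.0359,0.199,0.3274],"effort":[-0.8868,-2.4174]}
{"k":35,"theta":[0.5829,1.0035],"qd":[1.4288,-8.1711],"tcp":[-0.0387,0.2035,0.3247],"effort":[-1.3961,2.4174]}
{"k":36,"theta":[0.5958,1.0724],"qd":[0.4617,11.3336],"tcp":[-0.0375,0.2089,0.3204],"effort":[-0.8781,-2.4174]}
{"k":37,"theta":[0.6123,1.0467],"qd":[1.3745,-8.2035],"tcp":[-0.0401,0.2129,0.3178],"effort":[-1.4195,2.4174]}
{"k":38,"theta":[0.6233,1.1204],"qd":[0.3066,11.6203],"tcp":[-0.0385,0.2179,0.3135],"effort":[-0.8444,-2.4174]}
{"k":39,"theta":[0.6387,1.0924],"qd":[1.3163,-8.2214],"tcp":[-0.041,0.2215,0.3111],"effort":[-1.4121,2.4174]}
{"k":40,"theta":[0.6478,1.1717],"qd":[0.1354,11.9568],"tcp":[-0.0391,0.2259,0.3069],"effort":[-0.7698,-2.4174]}
{"k":41,"theta":[0.662,1.1408],"qd":[1.2468,-8.1981],"tcp":[-0.0415,0.229,0.3048],"effort":[-1.3565,2.4174]}
{"k":42,"theta":[0.6689,1.2271],"qd":[-0.0548,12.3409],"tcp":[-0.0392,0.233,0.3006],"effort":[-0.6486,-2.4174]}
{"k":43,"theta":[0.6819,1.192],"qd":[1.1582,-8.0752],"tcp":[-0.0415,0.2356,0.2988],"effort":[-1.2402,2.4174]}
{"k":44,"theta":[0.6862,1.2871],"qd":[-0.2628,12.7685],"tcp":[-0.0388,0.2392,0.2948],"effort":[-0.4849,-2.4174]}
{"k":45,"theta":[0.698,1.2464],"qd":[1.0363,-7.7689],"tcp":[-0.0411,0.2412,0.2935],"effort":[-1.0396,2.4174]}
{"k":46,"theta":[0.6991,1.3529],"qd":[-0.5044,13.2714],"tcp":[-0.038,0.2443,0.2895],"effort":[-0.2468,-2.4174]}
{"k":47,"theta":[0.7097,1.3043],"qd":[0.8494,-7.0578],"tcp":[-0.0403,0.2457,0.2889],"effort":[-0.7093,2.4174]}
{"k":48,"theta":[0.7069,1.4261],"qd":[-0.7798,13.8385],"tcp":[-0.0367,0.2482,0.2851],"effort":[0.0637,-2.4174]}
{"k":49,"theta":[0.716,1.3667],"qd":[0.5302,-5.498],"tcp":[-0.039,0.2489,0.2852]}
{"summary": "final tcp position (m): -0.0390 0.2489 0.2852"}


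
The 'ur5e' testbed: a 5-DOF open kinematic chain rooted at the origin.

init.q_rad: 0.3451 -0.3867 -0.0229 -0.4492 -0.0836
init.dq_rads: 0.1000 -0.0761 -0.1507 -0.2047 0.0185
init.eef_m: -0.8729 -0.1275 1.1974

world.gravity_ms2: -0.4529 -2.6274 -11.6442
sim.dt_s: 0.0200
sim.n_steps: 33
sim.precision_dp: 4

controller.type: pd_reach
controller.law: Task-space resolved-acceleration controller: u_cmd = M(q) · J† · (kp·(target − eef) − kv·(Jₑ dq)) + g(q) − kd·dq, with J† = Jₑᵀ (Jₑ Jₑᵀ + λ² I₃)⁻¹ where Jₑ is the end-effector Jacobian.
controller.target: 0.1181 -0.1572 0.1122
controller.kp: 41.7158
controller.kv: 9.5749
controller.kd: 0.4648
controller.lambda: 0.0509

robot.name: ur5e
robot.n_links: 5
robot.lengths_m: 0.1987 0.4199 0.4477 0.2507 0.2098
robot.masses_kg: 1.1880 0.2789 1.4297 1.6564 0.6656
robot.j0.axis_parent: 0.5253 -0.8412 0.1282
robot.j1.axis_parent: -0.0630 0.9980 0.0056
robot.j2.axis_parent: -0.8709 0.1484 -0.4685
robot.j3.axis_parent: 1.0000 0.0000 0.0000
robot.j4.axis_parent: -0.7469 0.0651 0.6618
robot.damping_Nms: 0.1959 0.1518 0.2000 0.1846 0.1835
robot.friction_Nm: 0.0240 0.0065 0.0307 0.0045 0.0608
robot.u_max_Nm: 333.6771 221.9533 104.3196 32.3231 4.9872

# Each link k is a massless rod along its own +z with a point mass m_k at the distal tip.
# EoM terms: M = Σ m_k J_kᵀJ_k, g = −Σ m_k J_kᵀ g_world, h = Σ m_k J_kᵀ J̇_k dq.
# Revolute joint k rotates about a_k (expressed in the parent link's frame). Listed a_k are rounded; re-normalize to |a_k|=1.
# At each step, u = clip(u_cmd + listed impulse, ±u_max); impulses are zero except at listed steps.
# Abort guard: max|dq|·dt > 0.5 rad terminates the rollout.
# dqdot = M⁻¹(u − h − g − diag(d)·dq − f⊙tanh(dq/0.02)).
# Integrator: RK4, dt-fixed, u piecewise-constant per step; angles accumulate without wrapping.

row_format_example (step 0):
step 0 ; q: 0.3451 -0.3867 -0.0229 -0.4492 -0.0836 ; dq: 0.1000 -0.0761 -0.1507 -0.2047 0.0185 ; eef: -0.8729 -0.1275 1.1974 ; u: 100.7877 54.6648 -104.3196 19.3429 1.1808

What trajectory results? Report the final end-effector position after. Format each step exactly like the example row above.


step 1 ; q: 0.3913 -0.3431 -0.0229 -0.5120 -0.0614 ; dq: 4.5300 4.4418 0.2931 -5.7307 2.4005 ; eef: -0.8689 -0.1300 1.1913 ; u: 92.3539 31.5939 -95.3160 16.3614 0.2407
step 2 ; q: 0.4983 -0.2340 -0.0350 -0.6679 0.0092 ; dq: 6.2552 6.5291 -1.2266 -9.3026 4.9692 ; eef: -0.8495 -0.1380 1.1727 ; u: 24.8639 32.8064 -41.0502 5.8118 -0.2957
step 3 ; q: 0.6393 -0.0864 -0.0525 -0.8545 0.1036 ; dq: 7.8682 8.2600 -0.4670 -9.0923 4.7158 ; eef: -0.8180 -0.1579 1.1358 ; u: -35.7357 39.4572 0.8551 -3.1512 0.3108
step 4 ; q: 0.8013 0.0851 -0.0581 -1.0240 0.1914 ; dq: 8.3389 8.9066 -0.1738 -7.8793 4.1067 ; eef: -0.7808 -0.1888 1.0857 ; u: -74.5193 49.0600 24.2440 -7.0179 0.5309
step 5 ; q: 0.9635 0.2613 -0.0678 -1.1730 0.2642 ; dq: 7.8042 8.6394 -0.9563 -7.1934 3.1575 ; eef: -0.7438 -0.2252 1.0271 ; u: -99.1533 61.0918 36.3757 -7.3727 0.5535
step 6 ; q: 1.1089 0.4263 -0.0995 -1.3141 0.3219 ; dq: 6.6022 7.7138 -2.3671 -7.1191 2.5540 ; eef: -0.7093 -0.2622 0.9638 ; u: -111.5414 70.4149 41.4941 -5.7257 0.2428
step 7 ; q: 1.2285 0.5701 -0.1586 -1.4559 0.3709 ; dq: 5.2112 6.5243 -3.6594 -7.2269 2.2960 ; eef: -0.6757 -0.2967 0.8988 ; u: -112.2185 72.6335 42.1994 -3.3863 -0.2359
step 8 ; q: 1.3218 0.6908 -0.2389 -1.5984 0.4169 ; dq: 3.9934 5.4209 -4.4534 -7.1564 2.2688 ; eef: -0.6404 -0.3271 0.8350 ; u: -104.1895 67.9841 40.3552 -1.1460 -0.7395
step 9 ; q: 1.3934 0.7914 -0.3306 -1.7378 0.4620 ; dq: 3.0679 4.5513 -4.7783 -6.8782 2.2398 ; eef: -0.6021 -0.3525 0.7745 ; u: -91.7845 59.4269 37.2974 0.7092 -1.1282
step 10 ; q: 1.4490 0.8768 -0.4257 -1.8706 0.5060 ; dq: 2.4081 3.9155 -4.7871 -6.4762 2.1662 ; eef: -0.5609 -0.3723 0.7186 ; u: -78.4327 49.7376 33.8389 2.2003 -1.3939
step 11 ; q: 1.4933 0.9511 -0.5193 -1.9950 0.5480 ; dq: 1.9398 3.4549 -4.6147 -6.0398 2.0462 ; eef: -0.5176 -0.3861 0.6678 ; u: -65.9564 40.4859 30.4221 3.4169 -1.5574
step 12 ; q: 1.5293 1.0173 -0.6086 -2.1111 0.5875 ; dq: 1.5979 3.1118 -4.3435 -5.6205 1.9007 ; eef: -0.4735 -0.3942 0.6218 ; u: -55.0637 32.3182 27.2656 4.4370 -1.6494
step 13 ; q: 1.5591 1.0772 -0.6920 -2.2192 0.6239 ; dq: 1.3374 2.8447 -4.0180 -5.2422 1.7394 ; eef: -0.4294 -0.3969 0.5804 ; u: -45.8782 25.3845 24.4586 5.3101 -1.6906
step 14 ; q: 1.5843 1.1323 -0.7687 -2.3203 0.6571 ; dq: 1.1298 2.6267 -3.6607 -4.9118 1.5671 ; eef: -0.3863 -0.3949 0.5428 ; u: -38.2777 19.6204 22.0232 6.0658 -1.6953
step 15 ; q: 1.6055 1.1832 -0.8381 -2.4153 0.6868 ; dq: 0.9573 2.4407 -3.2838 -4.6276 1.3853 ; eef: -0.3447 -0.3888 0.5087 ; u: -32.0540 14.8825 19.9478 6.7214 -1.6729
step 16 ; q: 1.6235 1.2306 -0.8998 -2.5051 0.7128 ; dq: 0.8088 2.2758 -2.8951 -4.3836 1.1949 ; eef: -0.3050 -0.3796 0.4774 ; u: -26.9852 11.0148 18.2018 7.2850 -1.6309
step 17 ; q: 1.6387 1.2749 -0.9538 -2.5904 0.7351 ; dq: 0.6779 2.1255 -2.5010 -4.1711 0.9977 ; eef: -0.2672 -0.3680 0.4485 ; u: -22.8667 7.8919 16.7254 7.7541 -1.5749
step 18 ; q: 1.6513 1.3162 -0.9999 -2.6716 0.7533 ; dq: 0.5620 1.9867 -2.1094 -3.9806 0.7965 ; eef: -0.2315 -0.3548 0.4217 ; u: -19.5301 5.4961 15.3595 8.0992 -1.5099
step 19 ; q: 1.6618 1.3548 -1.0384 -2.7492 0.7676 ; dq: 0.4640 1.8620 -1.7358 -3.8006 0.5965 ; eef: -0.1978 -0.3410 0.3966 ; u: -16.8847 4.1032 13.6453 8.2196 -1.4410
step 20 ; q: 1.6706 1.3912 -1.0699 -2.8232 0.7779 ; dq: 0.3956 1.7636 -1.4223 -3.6149 0.4130 ; eef: -0.1661 -0.3271 0.3731 ; u: -14.9795 4.2610 10.8736 7.9741 -1.3797
step 21 ; q: 1.6785 1.4260 -1.0967 -2.8932 0.7851 ; dq: 0.3726 1.7109 -1.2606 -3.3948 0.2973 ; eef: -0.1362 -0.3137 0.3509 ; u: -13.7528 5.1951 7.8739 7.6065 -1.3561
step 22 ; q: 1.6861 1.4602 -1.1222 -2.9583 0.7911 ; dq: 0.3769 1.6902 -1.2991 -3.1251 0.3025 ; eef: -0.1083 -0.3011 0.3300 ; u: -12.7017 4.9425 6.6814 7.5915 -1.3859
step 23 ; q: 1.6937 1.4937 -1.1495 -3.0179 0.7975 ; dq: 0.3629 1.6541 -1.4348 -2.8427 0.3532 ; eef: -0.0824 -0.2892 0.3102 ; u: -11.4668 3.3848 7.1237 7.8640 -1.4161
step 24 ; q: 1.7006 1.5262 -1.1794 -3.0722 0.8047 ; dq: 0.3136 1.5817 -1.5496 -2.5840 0.3674 ; eef: -0.0587 -0.2775 0.2918 ; u: -10.0849 1.3418 8.1488 8.1857 -1.4071
step 25 ; q: 1.7063 1.5569 -1.2108 -3.1215 0.8118 ; dq: 0.2396 1.4807 -1.5936 -2.3551 0.3428 ; eef: -0.0371 -0.2659 0.2746 ; u: -8.7242 -0.6051 9.1408 8.4352 -1.3679
step 26 ; q: 1.7104 1.5854 -1.2423 -3.1665 0.8182 ; dq: 0.1582 1.3666 -1.5644 -2.1495 0.2962 ; eef: -0.0177 -0.2545 0.2586 ; u: -7.5007 -2.2235 9.8921 8.5838 -1.3154
step 27 ; q: 1.7129 1.6116 -1.2728 -3.2076 0.8236 ; dq: 0.0825 1.2512 -1.4791 -1.9597 0.2429 ; eef: -0.0004 -0.2433 0.2439 ; u: -6.4626 -3.4658 10.3785 8.6401 -1.2616
step 28 ; q: 1.7140 1.6356 -1.3011 -3.2450 0.8280 ; dq: 0.0194 1.1410 -1.3584 -1.7811 0.1919 ; eef: 0.0151 -0.2326 0.2303 ; u: -5.6139 -4.3638 10.6404 8.6232 -1.2126
step 29 ; q: 1.7140 1.6575 -1.3269 -3.2789 0.8314 ; dq: -0.0239 1.0413 -1.2190 -1.6109 0.1465 ; eef: 0.0287 -0.2225 0.2177 ; u: -4.9462 -4.9685 10.7338 8.5526 -1.1702
step 30 ; q: 1.7134 1.6774 -1.3498 -3.3094 0.8340 ; dq: -0.0494 0.9517 -1.0748 -1.4490 0.1093 ; eef: 0.0408 -0.2133 0.2062 ; u: -4.4292 -5.3427 10.7081 8.4454 -1.1351
step 31 ; q: 1.7123 1.6957 -1.3699 -3.3369 0.8359 ; dq: -0.0651 0.8672 -0.9361 -1.2974 0.0801 ; eef: 0.0515 -0.2048 0.1957 ; u: -4.0203 -5.5548 10.6037 8.3160 -1.1063
step 32 ; q: 1.7110 1.7122 -1.3873 -3.3614 0.8373 ; dq: -0.0729 0.7873 -0.8079 -1.1569 0.0569 ; eef: 0.0608 -0.1973 0.1861 ; u: -3.6963 -5.6506 10.4522 8.1746 -1.0821
step 33 ; q: 1.7096 1.7273 -1.4023 -3.3833 0.8382 ; dq: -0.0743 0.7117 -0.6925 -1.0277 0.0401 ; eef: 0.0689 -0.1905 0.1774
final eef position (m): 0.0689 -0.1905 0.1774


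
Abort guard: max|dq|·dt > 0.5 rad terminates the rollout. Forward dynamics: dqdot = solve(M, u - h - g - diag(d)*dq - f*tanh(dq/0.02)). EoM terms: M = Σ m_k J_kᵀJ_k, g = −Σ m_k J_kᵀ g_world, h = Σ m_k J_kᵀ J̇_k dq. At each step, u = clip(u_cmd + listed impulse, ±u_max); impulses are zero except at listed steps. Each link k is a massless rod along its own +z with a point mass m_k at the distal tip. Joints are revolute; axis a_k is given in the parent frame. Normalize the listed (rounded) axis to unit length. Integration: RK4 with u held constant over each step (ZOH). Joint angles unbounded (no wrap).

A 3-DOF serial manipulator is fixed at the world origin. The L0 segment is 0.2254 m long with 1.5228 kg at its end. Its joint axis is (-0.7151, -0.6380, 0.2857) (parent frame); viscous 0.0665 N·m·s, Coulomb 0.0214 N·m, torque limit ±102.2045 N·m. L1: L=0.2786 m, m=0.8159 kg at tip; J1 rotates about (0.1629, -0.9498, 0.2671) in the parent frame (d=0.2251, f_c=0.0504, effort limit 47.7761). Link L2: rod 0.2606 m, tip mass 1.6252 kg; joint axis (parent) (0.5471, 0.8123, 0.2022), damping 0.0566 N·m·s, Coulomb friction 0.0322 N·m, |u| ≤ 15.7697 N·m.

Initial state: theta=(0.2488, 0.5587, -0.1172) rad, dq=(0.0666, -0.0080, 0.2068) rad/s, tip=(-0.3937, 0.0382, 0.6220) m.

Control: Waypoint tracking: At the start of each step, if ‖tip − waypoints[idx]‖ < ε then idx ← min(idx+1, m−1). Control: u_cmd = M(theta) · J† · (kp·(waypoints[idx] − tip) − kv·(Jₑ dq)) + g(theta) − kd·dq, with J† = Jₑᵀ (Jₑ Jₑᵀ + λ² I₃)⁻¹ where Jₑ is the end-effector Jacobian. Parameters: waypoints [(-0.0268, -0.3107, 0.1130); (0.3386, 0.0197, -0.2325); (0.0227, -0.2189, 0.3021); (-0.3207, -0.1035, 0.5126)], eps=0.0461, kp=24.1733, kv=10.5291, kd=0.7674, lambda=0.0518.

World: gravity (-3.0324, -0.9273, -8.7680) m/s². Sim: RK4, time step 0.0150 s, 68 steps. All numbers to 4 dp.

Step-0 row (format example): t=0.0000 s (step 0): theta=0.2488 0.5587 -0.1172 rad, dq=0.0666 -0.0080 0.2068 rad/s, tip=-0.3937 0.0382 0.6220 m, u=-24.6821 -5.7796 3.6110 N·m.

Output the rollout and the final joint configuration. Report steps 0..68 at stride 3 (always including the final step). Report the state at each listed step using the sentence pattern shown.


t=0.0450 s (step 3): theta=0.2038 0.5639 -0.1950 rad, dq=-1.7711 0.3461 -2.6737 rad/s, tip=-0.3901 0.0291 0.6192 m, u=-18.2967 -7.3977 4.8982 N·m.
t=0.0900 s (step 6): theta=0.1041 0.5904 -0.3216 rad, dq=-2.5847 0.8085 -2.8330 rad/s, tip=-0.3785 0.0040 0.6135 m, u=-11.8667 -7.6316 3.7709 N·m.
t=0.1350 s (step 9): theta=-0.0223 0.6339 -0.4433 rad, dq=-2.9917 1.1034 -2.5503 rad/s, tip=-0.3606 -0.0296 0.6051 m, u=-6.8962 -7.4085 2.6793 N·m.
t=0.1800 s (step 12): theta=-0.1616 0.6875 -0.5501 rad, dq=-3.1787 1.2598 -2.2004 rad/s, tip=-0.3395 -0.0659 0.5936 m, u=-3.5050 -7.1281 1.8908 N·m.
t=0.2250 s (step 15): theta=-0.3064 0.7459 -0.6418 rad, dq=-3.2509 1.3254 -1.8874 rad/s, tip=-0.3173 -0.1013 0.5790 m, u=-1.1710 -6.8496 1.3484 N·m.
t=0.2700 s (step 18): theta=-0.4531 0.8059 -0.7207 rad, dq=-3.2618 1.3356 -1.6256 rad/s, tip=-0.2952 -0.1340 0.5618 m, u=0.5345 -6.5489 0.9552 N·m.
t=0.3150 s (step 21): theta=-0.5993 0.8655 -0.7888 rad, dq=-3.2376 1.3114 -1.4091 rad/s, tip=-0.2739 -0.1631 0.5428 m, u=1.8632 -6.1929 0.6437 N·m.
t=0.3600 s (step 24): theta=-0.7440 0.9235 -0.8480 rad, dq=-3.1910 1.2649 -1.2300 rad/s, tip=-0.2537 -0.1887 0.5228 m, u=2.9489 -5.7591 0.3784 N·m.
t=0.4050 s (step 27): theta=-0.8862 0.9791 -0.8999 rad, dq=-3.1278 1.2037 -1.0821 rad/s, tip=-0.2347 -0.2107 0.5024 m, u=3.8596 -5.2394 0.1448 N·m.
t=0.4500 s (step 30): theta=-1.0252 1.0317 -0.9458 rad, dq=-3.0507 1.1329 -0.9602 rad/s, tip=-0.2167 -0.2296 0.4821 m, u=4.6302 -4.6385 -0.0603 N·m.
t=0.4950 s (step 33): theta=-1.1605 1.0810 -0.9867 rad, dq=-2.9613 1.0567 -0.8602 rad/s, tip=-0.1998 -0.2459 0.4622 m, u=5.2800 -3.9703 -0.2355 N·m.
t=0.5400 s (step 36): theta=-1.2915 1.1268 -1.0235 rad, dq=-2.8607 0.9784 -0.7781 rad/s, tip=-0.1839 -0.2598 0.4428 m, u=5.8211 -3.2538 -0.3781 N·m.
t=0.5850 s (step 39): theta=-1.4178 1.1691 -1.0569 rad, dq=-2.7502 0.9007 -0.7105 rad/s, tip=-0.1688 -0.2719 0.4241 m, u=6.2629 -2.5102 -0.4863 N·m.
t=0.6300 s (step 42): theta=-1.5389 1.2080 -1.0876 rad, dq=-2.6314 0.8256 -0.6544 rad/s, tip=-0.1546 -0.2824 0.4060 m, u=6.6141 -1.7600 -0.5599 N·m.
t=0.6750 s (step 45): theta=-1.6545 1.2436 -1.1159 rad, dq=-2.5059 0.7545 -0.6071 rad/s, tip=-0.1412 -0.2915 0.3886 m, u=6.8830 -1.0214 -0.6004 N·m.
t=0.7200 s (step 48): theta=-1.7644 1.2761 -1.1423 rad, dq=-2.3758 0.6884 -0.5662 rad/s, tip=-0.1287 -0.2995 0.3718 m, u=7.0783 -0.3098 -0.6107 N·m.
t=0.7650 s (step 51): theta=-1.8683 1.3057 -1.1669 rad, dq=-2.2429 0.6276 -0.5302 rad/s, tip=-0.1170 -0.3064 0.3556 m, u=7.2085 0.3634 -0.5945 N·m.
t=0.8100 s (step 54): theta=-1.9663 1.3327 -1.1900 rad, dq=-2.1092 0.5723 -0.4976 rad/s, tip=-0.1063 -0.3125 0.3400 m, u=7.2820 0.9900 -0.5564 N·m.
t=0.8550 s (step 57): theta=-2.0583 1.3574 -1.2116 rad, dq=-1.9765 0.5224 -0.4674 rad/s, tip=-0.0964 -0.3178 0.3250 m, u=7.3073 1.5653 -0.5009 N·m.
t=0.9000 s (step 60): theta=-2.1443 1.3799 -1.2320 rad, dq=-1.8463 0.4778 -0.4390 rad/s, tip=-0.0874 -0.3223 0.3107 m, u=7.2921 2.0875 -0.4324 N·m.
t=0.9450 s (step 63): theta=-2.2246 1.4006 -1.2511 rad, dq=-1.7203 0.4380 -0.4120 rad/s, tip=-0.0792 -0.3262 0.2969 m, u=7.2440 2.5568 -0.3550 N·m.
t=0.9900 s (step 66): theta=-2.2993 1.4195 -1.2690 rad, dq=-1.5993 0.4028 -0.3859 rad/s, tip=-0.0718 -0.3294 0.2838 m, u=7.1697 2.9754 -0.2720 N·m.
t=1.0200 s (step 68): theta=-2.3461 1.4313 -1.2803 rad, dq=-1.5220 0.3816 -0.3690 rad/s, tip=-0.0673 -0.3313 0.2754 m.
final theta (rad): -2.3461 1.4313 -1.2803


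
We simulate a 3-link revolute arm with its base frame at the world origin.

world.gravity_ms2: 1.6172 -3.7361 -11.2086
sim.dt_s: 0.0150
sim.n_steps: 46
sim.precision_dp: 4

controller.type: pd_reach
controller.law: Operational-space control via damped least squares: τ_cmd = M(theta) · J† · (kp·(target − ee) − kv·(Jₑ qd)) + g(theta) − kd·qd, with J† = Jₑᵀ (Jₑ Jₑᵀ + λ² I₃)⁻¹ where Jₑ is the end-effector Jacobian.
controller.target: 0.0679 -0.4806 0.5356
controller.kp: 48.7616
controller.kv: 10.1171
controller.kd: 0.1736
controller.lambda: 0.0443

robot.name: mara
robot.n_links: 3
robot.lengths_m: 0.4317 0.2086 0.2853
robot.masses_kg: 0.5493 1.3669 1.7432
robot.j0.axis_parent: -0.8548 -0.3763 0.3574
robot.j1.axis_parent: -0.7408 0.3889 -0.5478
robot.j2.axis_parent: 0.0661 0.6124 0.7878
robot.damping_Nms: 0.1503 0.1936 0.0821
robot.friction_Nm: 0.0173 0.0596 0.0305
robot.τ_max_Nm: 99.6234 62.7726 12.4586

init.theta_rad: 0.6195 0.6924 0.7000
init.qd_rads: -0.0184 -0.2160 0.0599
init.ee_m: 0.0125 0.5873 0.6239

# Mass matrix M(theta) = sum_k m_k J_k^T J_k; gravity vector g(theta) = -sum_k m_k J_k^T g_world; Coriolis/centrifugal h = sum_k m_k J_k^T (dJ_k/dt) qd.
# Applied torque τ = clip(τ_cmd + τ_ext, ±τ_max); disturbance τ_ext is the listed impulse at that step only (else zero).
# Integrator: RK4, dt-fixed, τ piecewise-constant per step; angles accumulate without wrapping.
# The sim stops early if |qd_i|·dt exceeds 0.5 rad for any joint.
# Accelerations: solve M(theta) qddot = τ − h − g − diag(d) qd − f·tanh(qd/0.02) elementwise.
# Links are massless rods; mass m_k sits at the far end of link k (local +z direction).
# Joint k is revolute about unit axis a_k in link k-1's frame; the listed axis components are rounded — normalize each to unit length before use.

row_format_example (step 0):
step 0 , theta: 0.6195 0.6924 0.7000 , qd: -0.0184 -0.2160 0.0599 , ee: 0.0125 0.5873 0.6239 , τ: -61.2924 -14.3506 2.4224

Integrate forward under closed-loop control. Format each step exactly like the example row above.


step 1 , theta: 0.6188 0.6715 0.7392 , qd: -0.0844 -2.5767 5.1389 , ee: 0.0134 0.5840 0.6261 , τ: -53.5881 -13.7887 0.5356
step 2 , theta: 0.6158 0.6201 0.8394 , qd: -0.3318 -4.3564 8.3471 , ee: 0.0165 0.5755 0.6304 , τ: -52.2255 -13.6906 -1.2423
step 3 , theta: 0.6076 0.5461 0.9759 , qd: -0.7863 -5.5834 10.0339 , ee: 0.0206 0.5630 0.6359 , τ: -55.3697 -13.6730 -2.7598
step 4 , theta: 0.5912 0.4579 1.1296 , qd: -1.3980 -6.2232 10.6611 , ee: 0.0250 0.5473 0.6426 , τ: -59.5665 -13.5462 -3.9372
step 5 , theta: 0.5650 0.3633 1.2901 , qd: -2.0990 -6.4297 10.9190 , ee: 0.0296 0.5285 0.6506 , τ: -62.1330 -13.2198 -4.7359
step 6 , theta: 0.5279 0.2676 1.4552 , qd: -2.8585 -6.3251 11.2434 , ee: 0.0346 0.5062 0.6602 , τ: -61.7847 -12.6055 -5.1133
step 7 , theta: 0.4791 0.1757 1.6268 , qd: -3.6608 -5.9065 11.7362 , ee: 0.0400 0.4799 0.6711 , τ: -57.9034 -11.6072 -5.0321
step 8 , theta: 0.4182 0.0926 1.8068 , qd: -4.4745 -5.1366 12.3217 , ee: 0.0460 0.4491 0.6829 , τ: -50.3255 -10.1775 -4.5019
step 9 , theta: 0.3454 0.0236 1.9953 , qd: -5.2405 -4.0392 12.8505 , ee: 0.0525 0.4137 0.6950 , τ: -39.6366 -8.3837 -3.6081
step 10 , theta: 0.2619 -0.0273 2.1904 , qd: -5.8850 -2.7388 13.1700 , ee: 0.0597 0.3735 0.7068 , τ: -27.1897 -6.4007 -2.5057
step 11 , theta: 0.1701 -0.0584 2.3880 , qd: -6.3468 -1.4223 13.1828 , ee: 0.0673 0.3291 0.7177 , τ: -14.5308 -4.4180 -1.3749
step 12 , theta: 0.0729 -0.0707 2.5834 , qd: -6.5988 -0.2647 12.8634 , ee: 0.0756 0.2810 0.7275 , τ: -2.7599 -2.5563 -0.3664
step 13 , theta: -0.0265 -0.0678 2.7715 , qd: -6.6434 0.6075 12.2105 , ee: 0.0843 0.2302 0.7360 , τ: 7.6659 -0.8415 0.4322
step 14 , theta: -0.1251 -0.0543 2.9475 , qd: -6.5069 1.1374 11.2373 , ee: 0.0936 0.1775 0.7430 , τ: 16.7527 0.7055 0.9962
step 15 , theta: -0.2206 -0.0356 3.1063 , qd: -6.2236 1.3046 9.9317 , ee: 0.1032 0.1238 0.7484 , τ: 24.7169 2.0667 1.3616
step 16 , theta: -0.3110 -0.0171 3.2431 , qd: -5.8353 1.1318 8.3081 , ee: 0.1132 0.0699 0.7521 , τ: 31.7151 3.1909 1.6010
step 17 , theta: -0.3952 -0.0032 3.3539 , qd: -5.3932 0.7153 6.5049 , ee: 0.1230 0.0165 0.7535 , τ: 37.6240 4.0142 1.7795
step 18 , theta: -0.4726 0.0037 3.4379 , qd: -4.9486 0.2177 4.7952 , ee: 0.1324 -0.0356 0.7524 , τ: 42.1340 4.5422 1.9121
step 19 , theta: -0.5436 0.0035 3.4990 , qd: -4.5403 -0.1906 3.4747 , ee: 0.1409 -0.0857 0.7487 , τ: 45.1441 4.8628 1.9687
step 20 , theta: -0.6089 -0.0016 3.5437 , qd: -4.1740 -0.4580 2.5878 , ee: 0.1479 -0.1330 0.7425 , τ: 46.9387 5.0845 1.9429
step 21 , theta: -0.6689 -0.0100 3.5774 , qd: -3.8384 -0.6236 2.0009 , ee: 0.1535 -0.1774 0.7342 , τ: 47.8882 5.2717 1.8603
step 22 , theta: -0.7240 -0.0202 3.6041 , qd: -3.5270 -0.7160 1.6197 , ee: 0.1576 -0.2185 0.7243 , τ: 48.2610 5.4394 1.7413
step 23 , theta: -0.7747 -0.0315 3.6261 , qd: -3.2344 -0.7636 1.3626 , ee: 0.1602 -0.2563 0.7133 , τ: 48.2330 5.5864 1.6040
step 24 , theta: -0.8211 -0.0432 3.6448 , qd: -2.9573 -0.7861 1.1756 , ee: 0.1616 -0.2909 0.7017 , τ: 47.9141 5.7081 1.4616
step 25 , theta: -0.8635 -0.0551 3.6611 , qd: -2.6941 -0.7950 1.0274 , ee: 0.1619 -0.3223 0.6897 , τ: 47.3752 5.8009 1.3223
step 26 , theta: -0.9020 -0.0672 3.6754 , qd: -2.4442 -0.7966 0.9015 , ee: 0.1612 -0.3508 0.6776 , τ: 46.6663 5.8629 1.1911
step 27 , theta: -0.9369 -0.0791 3.6879 , qd: -2.2074 -0.7940 0.7895 , ee: 0.1598 -0.3765 0.6658 , τ: 45.8257 5.8945 1.0705
step 28 , theta: -0.9683 -0.0910 3.6988 , qd: -1.9838 -0.7887 0.6878 , ee: 0.1578 -0.3995 0.6545 , τ: 44.8848 5.8971 0.9618
step 29 , theta: -0.9964 -0.1028 3.7083 , qd: -1.7734 -0.7812 0.5946 , ee: 0.1553 -0.4201 0.6436 , τ: 43.8697 5.8733 0.8654
step 30 , theta: -1.0216 -0.1145 3.7165 , qd: -1.5762 -0.7717 0.5093 , ee: 0.1524 -0.4385 0.6335 , τ: 42.8035 5.8262 0.7809
step 31 , theta: -1.0438 -0.1260 3.7235 , qd: -1.3921 -0.7604 0.4316 , ee: 0.1493 -0.4547 0.6241 , τ: 41.7057 5.7592 0.7076
step 32 , theta: -1.0634 -0.1373 3.7294 , qd: -1.2210 -0.7471 0.3615 , ee: 0.1460 -0.4691 0.6155 , τ: 40.5933 5.6756 0.6448
step 33 , theta: -1.0805 -0.1484 3.7344 , qd: -1.0627 -0.7320 0.2987 , ee: 0.1425 -0.4818 0.6077 , τ: 39.4810 5.5789 0.5913
step 34 , theta: -1.0954 -0.1593 3.7384 , qd: -0.9168 -0.7150 0.2428 , ee: 0.1391 -0.4928 0.6007 , τ: 38.3809 5.4721 0.5462
step 35 , theta: -1.1081 -0.1699 3.7417 , qd: -0.7829 -0.6963 0.1936 , ee: 0.1356 -0.5025 0.5945 , τ: 37.3032 5.3580 0.5086
step 36 , theta: -1.1190 -0.1802 3.7442 , qd: -0.6606 -0.6760 0.1503 , ee: 0.1322 -0.5109 0.5891 , τ: 36.2564 5.2391 0.4776
step 37 , theta: -1.1280 -0.1901 3.7462 , qd: -0.5494 -0.6544 0.1126 , ee: 0.1288 -0.5181 0.5844 , τ: 35.2468 5.1177 0.4522
step 38 , theta: -1.1355 -0.1998 3.7477 , qd: -0.4488 -0.6316 0.0797 , ee: 0.1255 -0.5243 0.5804 , τ: 34.2797 4.9956 0.4319
step 39 , theta: -1.1416 -0.2090 3.7487 , qd: -0.3582 -0.6078 0.0513 , ee: 0.1224 -0.5296 0.5771 , τ: 33.3588 4.8745 0.4157
step 40 , theta: -1.1463 -0.2179 3.7493 , qd: -0.2772 -0.5821 0.0293 , ee: 0.1194 -0.5340 0.5743 , τ: 32.4866 4.7557 0.4027
step 41 , theta: -1.1500 -0.2264 3.7496 , qd: -0.2058 -0.5530 0.0175 , ee: 0.1165 -0.5377 0.5721 , τ: 31.6647 4.6403 0.3909
step 42 , theta: -1.1526 -0.2345 3.7499 , qd: -0.1428 -0.5225 0.0111 , ee: 0.1137 -0.5407 0.5704 , τ: 30.8938 4.5290 0.3806
step 43 , theta: -1.1543 -0.2420 3.7502 , qd: -0.0877 -0.4908 0.0097 , ee: 0.1111 -0.5432 0.5691 , τ: 30.1740 4.4224 0.3713
step 44 , theta: -1.1553 -0.2491 3.7504 , qd: -0.0392 -0.4629 0.0021 , ee: 0.1087 -0.5451 0.5682 , τ: 29.5052 4.3210 0.3655
step 45 , theta: -1.1556 -0.2557 3.7506 , qd: 0.0017 -0.4298 0.0087 , ee: 0.1064 -0.5466 0.5677 , τ: 28.8866 4.2254 0.3578
step 46 , theta: -1.1553 -0.2620 3.7507 , qd: 0.0365 -0.3984 0.0132 , ee: 0.1042 -0.5477 0.5674
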